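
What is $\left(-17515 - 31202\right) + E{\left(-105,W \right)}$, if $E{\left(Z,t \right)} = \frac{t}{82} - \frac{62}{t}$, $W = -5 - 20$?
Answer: $- \frac{99865391}{2050} \approx -48715.0$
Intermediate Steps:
$W = -25$ ($W = -5 - 20 = -25$)
$E{\left(Z,t \right)} = - \frac{62}{t} + \frac{t}{82}$ ($E{\left(Z,t \right)} = t \frac{1}{82} - \frac{62}{t} = \frac{t}{82} - \frac{62}{t} = - \frac{62}{t} + \frac{t}{82}$)
$\left(-17515 - 31202\right) + E{\left(-105,W \right)} = \left(-17515 - 31202\right) + \left(- \frac{62}{-25} + \frac{1}{82} \left(-25\right)\right) = -48717 - - \frac{4459}{2050} = -48717 + \left(\frac{62}{25} - \frac{25}{82}\right) = -48717 + \frac{4459}{2050} = - \frac{99865391}{2050}$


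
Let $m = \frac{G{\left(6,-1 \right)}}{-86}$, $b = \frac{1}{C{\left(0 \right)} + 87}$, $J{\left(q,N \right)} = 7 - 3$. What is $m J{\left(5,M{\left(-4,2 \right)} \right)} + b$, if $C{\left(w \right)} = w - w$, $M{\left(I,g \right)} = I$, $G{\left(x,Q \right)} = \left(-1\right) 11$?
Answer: $\frac{1957}{3741} \approx 0.52312$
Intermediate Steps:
$G{\left(x,Q \right)} = -11$
$C{\left(w \right)} = 0$
$J{\left(q,N \right)} = 4$
$b = \frac{1}{87}$ ($b = \frac{1}{0 + 87} = \frac{1}{87} \approx 0.011494$)
$m = \frac{11}{86}$ ($m = - \frac{11}{-86} = \left(-11\right) \left(- \frac{1}{86}\right) = \frac{11}{86} \approx 0.12791$)
$m J{\left(5,M{\left(-4,2 \right)} \right)} + b = \frac{11}{86} \cdot 4 + \frac{1}{87} = \frac{22}{43} + \frac{1}{87} = \frac{1957}{3741}$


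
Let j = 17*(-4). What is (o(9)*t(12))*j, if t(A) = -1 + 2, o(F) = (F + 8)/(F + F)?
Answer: -578/9 ≈ -64.222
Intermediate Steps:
o(F) = (8 + F)/(2*F) (o(F) = (8 + F)/((2*F)) = (8 + F)*(1/(2*F)) = (8 + F)/(2*F))
t(A) = 1
j = -68
(o(9)*t(12))*j = (((½)*(8 + 9)/9)*1)*(-68) = (((½)*(⅑)*17)*1)*(-68) = ((17/18)*1)*(-68) = (17/18)*(-68) = -578/9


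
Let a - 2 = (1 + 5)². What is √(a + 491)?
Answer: 23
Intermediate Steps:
a = 38 (a = 2 + (1 + 5)² = 2 + 6² = 2 + 36 = 38)
√(a + 491) = √(38 + 491) = √529 = 23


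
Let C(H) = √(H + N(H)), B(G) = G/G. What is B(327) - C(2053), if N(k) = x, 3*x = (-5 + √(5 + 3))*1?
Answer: 1 - √(18462 + 6*√2)/3 ≈ -44.302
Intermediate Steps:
B(G) = 1
x = -5/3 + 2*√2/3 (x = ((-5 + √(5 + 3))*1)/3 = ((-5 + √8)*1)/3 = ((-5 + 2*√2)*1)/3 = (-5 + 2*√2)/3 = -5/3 + 2*√2/3 ≈ -0.72386)
N(k) = -5/3 + 2*√2/3
C(H) = √(-5/3 + H + 2*√2/3) (C(H) = √(H + (-5/3 + 2*√2/3)) = √(-5/3 + H + 2*√2/3))
B(327) - C(2053) = 1 - √(-15 + 6*√2 + 9*2053)/3 = 1 - √(-15 + 6*√2 + 18477)/3 = 1 - √(18462 + 6*√2)/3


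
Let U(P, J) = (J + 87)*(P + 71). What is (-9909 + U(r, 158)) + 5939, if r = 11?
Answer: 16120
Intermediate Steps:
U(P, J) = (71 + P)*(87 + J) (U(P, J) = (87 + J)*(71 + P) = (71 + P)*(87 + J))
(-9909 + U(r, 158)) + 5939 = (-9909 + (6177 + 71*158 + 87*11 + 158*11)) + 5939 = (-9909 + (6177 + 11218 + 957 + 1738)) + 5939 = (-9909 + 20090) + 5939 = 10181 + 5939 = 16120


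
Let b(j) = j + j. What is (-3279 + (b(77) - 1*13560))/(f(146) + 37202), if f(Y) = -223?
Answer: -16685/36979 ≈ -0.45120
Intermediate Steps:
b(j) = 2*j
(-3279 + (b(77) - 1*13560))/(f(146) + 37202) = (-3279 + (2*77 - 1*13560))/(-223 + 37202) = (-3279 + (154 - 13560))/36979 = (-3279 - 13406)*(1/36979) = -16685*1/36979 = -16685/36979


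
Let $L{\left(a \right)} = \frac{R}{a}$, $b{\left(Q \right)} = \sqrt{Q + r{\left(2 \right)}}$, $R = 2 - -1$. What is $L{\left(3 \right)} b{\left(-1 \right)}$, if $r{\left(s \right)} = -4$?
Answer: $i \sqrt{5} \approx 2.2361 i$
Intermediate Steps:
$R = 3$ ($R = 2 + 1 = 3$)
$b{\left(Q \right)} = \sqrt{-4 + Q}$ ($b{\left(Q \right)} = \sqrt{Q - 4} = \sqrt{-4 + Q}$)
$L{\left(a \right)} = \frac{3}{a}$
$L{\left(3 \right)} b{\left(-1 \right)} = \frac{3}{3} \sqrt{-4 - 1} = 3 \cdot \frac{1}{3} \sqrt{-5} = 1 i \sqrt{5} = i \sqrt{5}$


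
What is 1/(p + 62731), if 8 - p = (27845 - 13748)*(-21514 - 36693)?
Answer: 1/820606818 ≈ 1.2186e-9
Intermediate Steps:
p = 820544087 (p = 8 - (27845 - 13748)*(-21514 - 36693) = 8 - 14097*(-58207) = 8 - 1*(-820544079) = 8 + 820544079 = 820544087)
1/(p + 62731) = 1/(820544087 + 62731) = 1/820606818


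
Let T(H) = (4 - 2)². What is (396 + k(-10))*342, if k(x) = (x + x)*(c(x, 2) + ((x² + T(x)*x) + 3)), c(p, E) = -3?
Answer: -274968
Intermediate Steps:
T(H) = 4 (T(H) = 2² = 4)
k(x) = 2*x*(x² + 4*x) (k(x) = (x + x)*(-3 + ((x² + 4*x) + 3)) = (2*x)*(-3 + (3 + x² + 4*x)) = (2*x)*(x² + 4*x) = 2*x*(x² + 4*x))
(396 + k(-10))*342 = (396 + 2*(-10)²*(4 - 10))*342 = (396 + 2*100*(-6))*342 = (396 - 1200)*342 = -804*342 = -274968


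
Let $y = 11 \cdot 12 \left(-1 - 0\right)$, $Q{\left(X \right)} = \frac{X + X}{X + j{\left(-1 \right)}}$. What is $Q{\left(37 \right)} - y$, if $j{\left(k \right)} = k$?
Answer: $\frac{2413}{18} \approx 134.06$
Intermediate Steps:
$Q{\left(X \right)} = \frac{2 X}{-1 + X}$ ($Q{\left(X \right)} = \frac{X + X}{X - 1} = \frac{2 X}{-1 + X}$)
$y = -132$ ($y = 132 \left(-1 + 0\right) = 132 \left(-1\right) = -132$)
$Q{\left(37 \right)} - y = 2 \cdot 37 \frac{1}{-1 + 37} - -132 = 2 \cdot 37 \cdot \frac{1}{36} + 132 = \frac{37}{18} + 132 = \frac{2413}{18}$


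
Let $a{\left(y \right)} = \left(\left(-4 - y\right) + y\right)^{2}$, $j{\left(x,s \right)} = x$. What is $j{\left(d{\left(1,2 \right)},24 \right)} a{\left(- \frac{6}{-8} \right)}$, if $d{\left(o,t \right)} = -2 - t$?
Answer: $-64$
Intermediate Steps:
$a{\left(y \right)} = 16$ ($a{\left(y \right)} = \left(-4\right)^{2} = 16$)
$j{\left(d{\left(1,2 \right)},24 \right)} a{\left(- \frac{6}{-8} \right)} = \left(-2 - 2\right) 16 = \left(-4\right) 16 = -64$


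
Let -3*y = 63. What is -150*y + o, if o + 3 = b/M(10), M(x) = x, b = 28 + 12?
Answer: 3151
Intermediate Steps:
y = -21 (y = -1/3*63 = -21)
b = 40
o = 1 (o = -3 + 40/10 = -3 + 40*(1/10) = -3 + 4 = 1)
-150*y + o = -150*(-21) + 1 = 3150 + 1 = 3151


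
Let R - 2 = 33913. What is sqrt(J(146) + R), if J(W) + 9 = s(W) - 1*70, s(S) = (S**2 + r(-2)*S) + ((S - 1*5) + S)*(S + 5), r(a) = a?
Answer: sqrt(98197) ≈ 313.36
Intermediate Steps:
R = 33915 (R = 2 + 33913 = 33915)
s(S) = S**2 - 2*S + (-5 + 2*S)*(5 + S) (s(S) = (S**2 - 2*S) + ((S - 1*5) + S)*(S + 5) = (S**2 - 2*S) + ((S - 5) + S)*(5 + S) = (S**2 - 2*S) + ((-5 + S) + S)*(5 + S) = (S**2 - 2*S) + (-5 + 2*S)*(5 + S) = S**2 - 2*S + (-5 + 2*S)*(5 + S))
J(W) = -104 + 3*W + 3*W**2 (J(W) = -9 + ((-25 + 3*W + 3*W**2) - 1*70) = -9 + ((-25 + 3*W + 3*W**2) - 70) = -9 + (-95 + 3*W + 3*W**2) = -104 + 3*W + 3*W**2)
sqrt(J(146) + R) = sqrt((-104 + 3*146 + 3*146**2) + 33915) = sqrt((-104 + 438 + 3*21316) + 33915) = sqrt((-104 + 438 + 63948) + 33915) = sqrt(64282 + 33915) = sqrt(98197)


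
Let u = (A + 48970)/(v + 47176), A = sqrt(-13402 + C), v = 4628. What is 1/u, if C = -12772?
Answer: 422806980/399681179 - 8634*I*sqrt(26174)/399681179 ≈ 1.0579 - 0.0034949*I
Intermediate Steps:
A = I*sqrt(26174) (A = sqrt(-13402 - 12772) = sqrt(-26174) = I*sqrt(26174) ≈ 161.78*I)
u = 24485/25902 + I*sqrt(26174)/51804 (u = (I*sqrt(26174) + 48970)/(4628 + 47176) = (48970 + I*sqrt(26174))/51804 = (48970 + I*sqrt(26174))*(1/51804) = 24485/25902 + I*sqrt(26174)/51804 ≈ 0.94529 + 0.003123*I)
1/u = 1/(24485/25902 + I*sqrt(26174)/51804)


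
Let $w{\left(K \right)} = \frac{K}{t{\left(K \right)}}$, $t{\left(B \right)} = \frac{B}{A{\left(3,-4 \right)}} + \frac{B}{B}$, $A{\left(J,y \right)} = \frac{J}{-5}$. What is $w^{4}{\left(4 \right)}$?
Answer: $\frac{20736}{83521} \approx 0.24827$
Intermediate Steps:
$A{\left(J,y \right)} = - \frac{J}{5}$ ($A{\left(J,y \right)} = J \left(- \frac{1}{5}\right) = - \frac{J}{5}$)
$t{\left(B \right)} = 1 - \frac{5 B}{3}$ ($t{\left(B \right)} = \frac{B}{\left(- \frac{1}{5}\right) 3} + \frac{B}{B} = \frac{B}{- \frac{3}{5}} + 1 = B \left(- \frac{5}{3}\right) + 1 = - \frac{5 B}{3} + 1 = 1 - \frac{5 B}{3}$)
$w{\left(K \right)} = \frac{K}{1 - \frac{5 K}{3}}$
$w^{4}{\left(4 \right)} = \left(\left(-3\right) 4 \frac{1}{-3 + 5 \cdot 4}\right)^{4} = \left(\left(-3\right) 4 \frac{1}{-3 + 20}\right)^{4} = \left(\left(-3\right) 4 \cdot \frac{1}{17}\right)^{4} = \left(- \frac{12}{17}\right)^{4} = \frac{20736}{83521}$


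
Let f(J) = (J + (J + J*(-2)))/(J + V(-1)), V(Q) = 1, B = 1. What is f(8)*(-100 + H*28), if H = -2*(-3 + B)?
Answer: 0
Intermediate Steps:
H = 4 (H = -2*(-3 + 1) = -2*(-2) = 4)
f(J) = 0 (f(J) = (J + (J + J*(-2)))/(J + 1) = (J + (J - 2*J))/(1 + J) = (J - J)/(1 + J) = 0/(1 + J) = 0)
f(8)*(-100 + H*28) = 0*(-100 + 4*28) = 0*(-100 + 112) = 0*12 = 0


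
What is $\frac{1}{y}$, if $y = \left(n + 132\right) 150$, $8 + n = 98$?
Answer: $\frac{1}{33300} \approx 3.003 \cdot 10^{-5}$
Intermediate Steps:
$n = 90$ ($n = -8 + 98 = 90$)
$y = 33300$ ($y = \left(90 + 132\right) 150 = 222 \cdot 150 = 33300$)
$\frac{1}{y} = \frac{1}{33300}$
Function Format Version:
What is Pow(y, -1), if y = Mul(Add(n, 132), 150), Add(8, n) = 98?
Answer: Rational(1, 33300) ≈ 3.0030e-5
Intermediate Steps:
n = 90 (n = Add(-8, 98) = 90)
y = 33300 (y = Mul(Add(90, 132), 150) = Mul(222, 150) = 33300)
Pow(y, -1) = Pow(33300, -1) = Rational(1, 33300)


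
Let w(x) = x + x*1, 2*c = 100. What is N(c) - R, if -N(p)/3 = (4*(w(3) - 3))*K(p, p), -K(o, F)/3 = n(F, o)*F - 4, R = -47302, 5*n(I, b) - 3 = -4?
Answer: 45790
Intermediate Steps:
c = 50 (c = (½)*100 = 50)
n(I, b) = -⅕ (n(I, b) = ⅗ + (⅕)*(-4) = ⅗ - ⅘ = -⅕)
w(x) = 2*x (w(x) = x + x = 2*x)
K(o, F) = 12 + 3*F/5 (K(o, F) = -3*(-F/5 - 4) = -3*(-4 - F/5) = 12 + 3*F/5)
N(p) = -432 - 108*p/5 (N(p) = -3*4*(2*3 - 3)*(12 + 3*p/5) = -3*4*(6 - 3)*(12 + 3*p/5) = -3*4*3*(12 + 3*p/5) = -36*(12 + 3*p/5) = -3*(144 + 36*p/5) = -432 - 108*p/5)
N(c) - R = (-432 - 108/5*50) - 1*(-47302) = (-432 - 1080) + 47302 = -1512 + 47302 = 45790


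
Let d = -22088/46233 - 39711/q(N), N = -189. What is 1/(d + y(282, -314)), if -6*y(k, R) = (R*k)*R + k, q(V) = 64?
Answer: -268992/1246691832373 ≈ -2.1576e-7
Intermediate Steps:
y(k, R) = -k/6 - k*R**2/6 (y(k, R) = -((R*k)*R + k)/6 = -(k*R**2 + k)/6 = -(k + k*R**2)/6 = -k/6 - k*R**2/6)
d = -167033845/268992 (d = -22088/46233 - 39711/64 = -22088*1/46233 - 39711*1/64 = -2008/4203 - 39711/64 = -167033845/268992 ≈ -620.96)
1/(d + y(282, -314)) = 1/(-167033845/268992 - 1/6*282*(1 + (-314)**2)) = 1/(-167033845/268992 - 1/6*282*(1 + 98596)) = 1/(-167033845/268992 - 1/6*282*98597) = 1/(-167033845/268992 - 4634059) = 1/(-1246691832373/268992) = -268992/1246691832373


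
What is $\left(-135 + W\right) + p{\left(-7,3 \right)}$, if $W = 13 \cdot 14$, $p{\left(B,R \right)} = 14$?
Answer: $61$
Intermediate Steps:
$W = 182$
$\left(-135 + W\right) + p{\left(-7,3 \right)} = \left(-135 + 182\right) + 14 = 47 + 14 = 61$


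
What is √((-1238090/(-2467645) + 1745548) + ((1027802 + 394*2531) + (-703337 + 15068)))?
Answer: √750757408792409017/493529 ≈ 1755.6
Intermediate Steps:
√((-1238090/(-2467645) + 1745548) + ((1027802 + 394*2531) + (-703337 + 15068))) = √((-1238090*(-1/2467645) + 1745548) + ((1027802 + 997214) - 688269)) = √((247618/493529 + 1745548) + (2025016 - 688269)) = √(861478806510/493529 + 1336747) = √(1521202216673/493529) = √750757408792409017/493529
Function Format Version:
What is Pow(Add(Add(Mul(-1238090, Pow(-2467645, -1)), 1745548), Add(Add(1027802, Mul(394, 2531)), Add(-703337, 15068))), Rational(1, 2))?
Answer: Mul(Rational(1, 493529), Pow(750757408792409017, Rational(1, 2))) ≈ 1755.6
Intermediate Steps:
Pow(Add(Add(Mul(-1238090, Pow(-2467645, -1)), 1745548), Add(Add(1027802, Mul(394, 2531)), Add(-703337, 15068))), Rational(1, 2)) = Pow(Add(Add(Mul(-1238090, Rational(-1, 2467645)), 1745548), Add(Add(1027802, 997214), -688269)), Rational(1, 2)) = Pow(Add(Add(Rational(247618, 493529), 1745548), Add(2025016, -688269)), Rational(1, 2)) = Pow(Add(Rational(861478806510, 493529), 1336747), Rational(1, 2)) = Pow(Rational(1521202216673, 493529), Rational(1, 2)) = Mul(Rational(1, 493529), Pow(750757408792409017, Rational(1, 2)))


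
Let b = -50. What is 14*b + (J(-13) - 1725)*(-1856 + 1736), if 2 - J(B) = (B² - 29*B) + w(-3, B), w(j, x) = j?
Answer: 271220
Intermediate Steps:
J(B) = 5 - B² + 29*B (J(B) = 2 - ((B² - 29*B) - 3) = 2 - (-3 + B² - 29*B) = 2 + (3 - B² + 29*B) = 5 - B² + 29*B)
14*b + (J(-13) - 1725)*(-1856 + 1736) = 14*(-50) + ((5 - 1*(-13)² + 29*(-13)) - 1725)*(-1856 + 1736) = -700 + ((5 - 1*169 - 377) - 1725)*(-120) = -700 + ((5 - 169 - 377) - 1725)*(-120) = -700 + (-541 - 1725)*(-120) = -700 - 2266*(-120) = -700 + 271920 = 271220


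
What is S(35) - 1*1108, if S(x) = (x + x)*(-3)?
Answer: -1318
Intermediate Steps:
S(x) = -6*x (S(x) = (2*x)*(-3) = -6*x)
S(35) - 1*1108 = -6*35 - 1*1108 = -210 - 1108 = -1318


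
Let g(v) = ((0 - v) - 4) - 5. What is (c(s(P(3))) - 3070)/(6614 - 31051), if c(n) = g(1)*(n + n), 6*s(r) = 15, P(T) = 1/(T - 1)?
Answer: 3120/24437 ≈ 0.12768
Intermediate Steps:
P(T) = 1/(-1 + T)
g(v) = -9 - v (g(v) = (-v - 4) - 5 = (-4 - v) - 5 = -9 - v)
s(r) = 5/2 (s(r) = (1/6)*15 = 5/2)
c(n) = -20*n (c(n) = (-9 - 1*1)*(n + n) = (-9 - 1)*(2*n) = -20*n)
(c(s(P(3))) - 3070)/(6614 - 31051) = (-20*5/2 - 3070)/(6614 - 31051) = (-50 - 3070)/(-24437) = -3120*(-1/24437) = 3120/24437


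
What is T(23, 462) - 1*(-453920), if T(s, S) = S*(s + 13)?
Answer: 470552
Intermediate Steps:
T(s, S) = S*(13 + s)
T(23, 462) - 1*(-453920) = 462*(13 + 23) - 1*(-453920) = 462*36 + 453920 = 16632 + 453920 = 470552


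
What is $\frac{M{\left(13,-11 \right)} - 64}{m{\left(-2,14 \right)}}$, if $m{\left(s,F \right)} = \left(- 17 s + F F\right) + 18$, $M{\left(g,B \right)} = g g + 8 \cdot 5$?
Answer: $\frac{145}{248} \approx 0.58468$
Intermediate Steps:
$M{\left(g,B \right)} = 40 + g^{2}$ ($M{\left(g,B \right)} = g^{2} + 40 = 40 + g^{2}$)
$m{\left(s,F \right)} = 18 + F^{2} - 17 s$ ($m{\left(s,F \right)} = \left(- 17 s + F^{2}\right) + 18 = \left(F^{2} - 17 s\right) + 18 = 18 + F^{2} - 17 s$)
$\frac{M{\left(13,-11 \right)} - 64}{m{\left(-2,14 \right)}} = \frac{\left(40 + 13^{2}\right) - 64}{18 + 14^{2} - -34} = \frac{\left(40 + 169\right) - 64}{18 + 196 + 34} = \frac{209 - 64}{248} = 145 \cdot \frac{1}{248} = \frac{145}{248}$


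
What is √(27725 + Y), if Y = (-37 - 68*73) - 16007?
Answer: √6717 ≈ 81.957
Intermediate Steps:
Y = -21008 (Y = (-37 - 4964) - 16007 = -5001 - 16007 = -21008)
√(27725 + Y) = √(27725 - 21008) = √6717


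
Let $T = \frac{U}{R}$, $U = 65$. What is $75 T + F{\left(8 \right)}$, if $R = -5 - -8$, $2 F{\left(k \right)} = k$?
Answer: $1629$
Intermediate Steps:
$F{\left(k \right)} = \frac{k}{2}$
$R = 3$ ($R = -5 + 8 = 3$)
$T = \frac{65}{3} \approx 21.667$
$75 T + F{\left(8 \right)} = 75 \cdot \frac{65}{3} + \frac{1}{2} \cdot 8 = 1625 + 4 = 1629$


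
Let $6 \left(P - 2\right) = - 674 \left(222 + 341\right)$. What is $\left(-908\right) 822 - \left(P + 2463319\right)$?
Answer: $- \frac{9439360}{3} \approx -3.1465 \cdot 10^{6}$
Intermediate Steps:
$P = - \frac{189725}{3}$ ($P = 2 + \frac{\left(-674\right) \left(222 + 341\right)}{6} = 2 + \frac{\left(-674\right) 563}{6} = 2 + \frac{1}{6} \left(-379462\right) = 2 - \frac{189731}{3} = - \frac{189725}{3} \approx -63242.0$)
$\left(-908\right) 822 - \left(P + 2463319\right) = \left(-908\right) 822 - \left(- \frac{189725}{3} + 2463319\right) = -746376 - \frac{7200232}{3} = - \frac{9439360}{3}$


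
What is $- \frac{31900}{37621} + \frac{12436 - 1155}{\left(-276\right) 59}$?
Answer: $- \frac{943862101}{612620364} \approx -1.5407$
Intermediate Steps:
$- \frac{31900}{37621} + \frac{12436 - 1155}{\left(-276\right) 59} = \left(-31900\right) \frac{1}{37621} + \frac{12436 - 1155}{-16284} = - \frac{31900}{37621} + 11281 \left(- \frac{1}{16284}\right) = - \frac{31900}{37621} - \frac{11281}{16284} = - \frac{943862101}{612620364}$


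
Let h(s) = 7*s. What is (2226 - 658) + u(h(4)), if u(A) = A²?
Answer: 2352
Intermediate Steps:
(2226 - 658) + u(h(4)) = (2226 - 658) + (7*4)² = 1568 + 28² = 1568 + 784 = 2352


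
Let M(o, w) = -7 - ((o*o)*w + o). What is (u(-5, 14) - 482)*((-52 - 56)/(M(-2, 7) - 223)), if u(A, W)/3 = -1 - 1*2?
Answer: -13257/64 ≈ -207.14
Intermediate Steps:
M(o, w) = -7 - o - w*o² (M(o, w) = -7 - (o²*w + o) = -7 - (w*o² + o) = -7 - (o + w*o²) = -7 + (-o - w*o²) = -7 - o - w*o²)
u(A, W) = -9 (u(A, W) = 3*(-1 - 1*2) = 3*(-1 - 2) = 3*(-3) = -9)
(u(-5, 14) - 482)*((-52 - 56)/(M(-2, 7) - 223)) = (-9 - 482)*((-52 - 56)/((-7 - 1*(-2) - 1*7*(-2)²) - 223)) = -(-53028)/((-7 + 2 - 1*7*4) - 223) = -(-53028)/((-7 + 2 - 28) - 223) = -(-53028)/(-33 - 223) = -(-53028)/(-256) = -(-53028)*(-1)/256 = -491*27/64 = -13257/64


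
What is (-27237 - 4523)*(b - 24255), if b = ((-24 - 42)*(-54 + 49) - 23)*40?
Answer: 380326000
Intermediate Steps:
b = 12280 (b = (-66*(-5) - 23)*40 = (330 - 23)*40 = 307*40 = 12280)
(-27237 - 4523)*(b - 24255) = (-27237 - 4523)*(12280 - 24255) = -31760*(-11975) = 380326000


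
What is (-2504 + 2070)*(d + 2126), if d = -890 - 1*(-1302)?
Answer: -1101492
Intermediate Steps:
d = 412 (d = -890 + 1302 = 412)
(-2504 + 2070)*(d + 2126) = (-2504 + 2070)*(412 + 2126) = -434*2538 = -1101492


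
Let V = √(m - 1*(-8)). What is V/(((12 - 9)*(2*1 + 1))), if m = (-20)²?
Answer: 2*√102/9 ≈ 2.2443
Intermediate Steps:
m = 400
V = 2*√102 (V = √(400 - 1*(-8)) = √(400 + 8) = √408 = 2*√102 ≈ 20.199)
V/(((12 - 9)*(2*1 + 1))) = (2*√102)/(((12 - 9)*(2*1 + 1))) = (2*√102)/((3*(2 + 1))) = (2*√102)/((3*3)) = (2*√102)/9 = (2*√102)*(⅑) = 2*√102/9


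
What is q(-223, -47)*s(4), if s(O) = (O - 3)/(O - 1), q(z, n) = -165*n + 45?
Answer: 2600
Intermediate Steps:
q(z, n) = 45 - 165*n
s(O) = (-3 + O)/(-1 + O)
q(-223, -47)*s(4) = (45 - 165*(-47))*((-3 + 4)/(-1 + 4)) = (45 + 7755)*(1/3) = 7800*((1/3)*1) = 7800*(1/3) = 2600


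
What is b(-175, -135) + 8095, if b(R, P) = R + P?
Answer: 7785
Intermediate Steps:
b(R, P) = P + R
b(-175, -135) + 8095 = (-135 - 175) + 8095 = -310 + 8095 = 7785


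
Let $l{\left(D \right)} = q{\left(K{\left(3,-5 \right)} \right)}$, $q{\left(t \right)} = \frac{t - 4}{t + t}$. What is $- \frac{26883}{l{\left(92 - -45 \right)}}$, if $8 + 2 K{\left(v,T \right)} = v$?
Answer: $- \frac{268830}{13} \approx -20679.0$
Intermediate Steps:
$K{\left(v,T \right)} = -4 + \frac{v}{2}$
$q{\left(t \right)} = \frac{-4 + t}{2 t}$
$l{\left(D \right)} = \frac{13}{10}$ ($l{\left(D \right)} = \frac{-4 + \left(-4 + \frac{1}{2} \cdot 3\right)}{2 \left(-4 + \frac{1}{2} \cdot 3\right)} = \frac{-4 + \left(-4 + \frac{3}{2}\right)}{2 \left(-4 + \frac{3}{2}\right)} = \frac{-4 - \frac{5}{2}}{2 \left(- \frac{5}{2}\right)} = \frac{1}{2} \left(- \frac{2}{5}\right) \left(- \frac{13}{2}\right) = \frac{13}{10}$)
$- \frac{26883}{l{\left(92 - -45 \right)}} = - \frac{26883}{\frac{13}{10}} = \left(-26883\right) \frac{10}{13} = - \frac{268830}{13}$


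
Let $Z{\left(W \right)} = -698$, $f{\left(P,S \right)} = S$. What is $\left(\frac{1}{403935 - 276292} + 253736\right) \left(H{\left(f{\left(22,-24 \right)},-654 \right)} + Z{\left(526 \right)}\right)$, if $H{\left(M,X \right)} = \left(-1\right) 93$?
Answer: $- \frac{25618610780959}{127643} \approx -2.0071 \cdot 10^{8}$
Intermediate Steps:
$H{\left(M,X \right)} = -93$
$\left(\frac{1}{403935 - 276292} + 253736\right) \left(H{\left(f{\left(22,-24 \right)},-654 \right)} + Z{\left(526 \right)}\right) = \left(\frac{1}{403935 - 276292} + 253736\right) \left(-93 - 698\right) = \left(\frac{1}{127643} + 253736\right) \left(-791\right) = \frac{32387624249}{127643} \left(-791\right) = - \frac{25618610780959}{127643}$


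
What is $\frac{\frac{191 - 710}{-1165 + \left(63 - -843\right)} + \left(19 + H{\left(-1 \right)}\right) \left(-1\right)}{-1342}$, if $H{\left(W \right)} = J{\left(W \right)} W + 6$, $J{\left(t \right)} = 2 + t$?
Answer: $\frac{5697}{347578} \approx 0.016391$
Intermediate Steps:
$H{\left(W \right)} = 6 + W \left(2 + W\right)$ ($H{\left(W \right)} = \left(2 + W\right) W + 6 = W \left(2 + W\right) + 6 = 6 + W \left(2 + W\right)$)
$\frac{\frac{191 - 710}{-1165 + \left(63 - -843\right)} + \left(19 + H{\left(-1 \right)}\right) \left(-1\right)}{-1342} = \frac{\frac{191 - 710}{-1165 + \left(63 - -843\right)} + \left(19 + \left(6 - \left(2 - 1\right)\right)\right) \left(-1\right)}{-1342} = \left(- \frac{519}{-1165 + \left(63 + 843\right)} + \left(19 + \left(6 - 1\right)\right) \left(-1\right)\right) \left(- \frac{1}{1342}\right) = \left(- \frac{519}{-1165 + 906} + \left(19 + \left(6 - 1\right)\right) \left(-1\right)\right) \left(- \frac{1}{1342}\right) = \left(- \frac{519}{-259} + \left(19 + 5\right) \left(-1\right)\right) \left(- \frac{1}{1342}\right) = \left(\left(-519\right) \left(- \frac{1}{259}\right) + 24 \left(-1\right)\right) \left(- \frac{1}{1342}\right) = \left(\frac{519}{259} - 24\right) \left(- \frac{1}{1342}\right) = \left(- \frac{5697}{259}\right) \left(- \frac{1}{1342}\right) = \frac{5697}{347578}$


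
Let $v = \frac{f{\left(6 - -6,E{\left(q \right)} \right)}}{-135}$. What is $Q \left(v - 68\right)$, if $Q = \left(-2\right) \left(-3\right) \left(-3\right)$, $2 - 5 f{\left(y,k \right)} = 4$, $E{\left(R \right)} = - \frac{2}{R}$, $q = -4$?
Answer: $\frac{91796}{75} \approx 1223.9$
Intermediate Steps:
$f{\left(y,k \right)} = - \frac{2}{5}$ ($f{\left(y,k \right)} = \frac{2}{5} - \frac{4}{5} = - \frac{2}{5}$)
$Q = -18$ ($Q = 6 \left(-3\right) = -18$)
$v = \frac{2}{675}$ ($v = - \frac{2}{5 \left(-135\right)} = \left(- \frac{2}{5}\right) \left(- \frac{1}{135}\right) = \frac{2}{675} \approx 0.002963$)
$Q \left(v - 68\right) = - 18 \left(\frac{2}{675} - 68\right) = \left(-18\right) \left(- \frac{45898}{675}\right) = \frac{91796}{75}$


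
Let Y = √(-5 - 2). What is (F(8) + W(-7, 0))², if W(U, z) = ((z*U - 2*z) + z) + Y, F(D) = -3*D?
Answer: (24 - I*√7)² ≈ 569.0 - 127.0*I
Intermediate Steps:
Y = I*√7 (Y = √(-7) = I*√7 ≈ 2.6458*I)
W(U, z) = -z + I*√7 + U*z (W(U, z) = ((z*U - 2*z) + z) + I*√7 = ((U*z - 2*z) + z) + I*√7 = ((-2*z + U*z) + z) + I*√7 = (-z + U*z) + I*√7 = -z + I*√7 + U*z)
(F(8) + W(-7, 0))² = (-3*8 + (-1*0 + I*√7 - 7*0))² = (-24 + (0 + I*√7 + 0))² = (-24 + I*√7)²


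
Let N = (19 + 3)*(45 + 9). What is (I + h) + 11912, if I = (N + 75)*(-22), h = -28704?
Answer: -44578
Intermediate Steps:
N = 1188 (N = 22*54 = 1188)
I = -27786 (I = (1188 + 75)*(-22) = 1263*(-22) = -27786)
(I + h) + 11912 = (-27786 - 28704) + 11912 = -56490 + 11912 = -44578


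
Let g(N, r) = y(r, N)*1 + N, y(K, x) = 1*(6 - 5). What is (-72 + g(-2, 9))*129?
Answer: -9417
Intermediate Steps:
y(K, x) = 1 (y(K, x) = 1*1 = 1)
g(N, r) = 1 + N (g(N, r) = 1*1 + N = 1 + N)
(-72 + g(-2, 9))*129 = (-72 + (1 - 2))*129 = (-72 - 1)*129 = -73*129 = -9417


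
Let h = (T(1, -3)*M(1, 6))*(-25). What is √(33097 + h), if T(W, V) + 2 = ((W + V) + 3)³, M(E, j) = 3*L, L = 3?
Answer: √33322 ≈ 182.54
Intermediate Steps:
M(E, j) = 9 (M(E, j) = 3*3 = 9)
T(W, V) = -2 + (3 + V + W)³ (T(W, V) = -2 + ((W + V) + 3)³ = -2 + ((V + W) + 3)³ = -2 + (3 + V + W)³)
h = 225 (h = ((-2 + (3 - 3 + 1)³)*9)*(-25) = ((-2 + 1³)*9)*(-25) = ((-2 + 1)*9)*(-25) = -1*9*(-25) = -9*(-25) = 225)
√(33097 + h) = √(33097 + 225) = √33322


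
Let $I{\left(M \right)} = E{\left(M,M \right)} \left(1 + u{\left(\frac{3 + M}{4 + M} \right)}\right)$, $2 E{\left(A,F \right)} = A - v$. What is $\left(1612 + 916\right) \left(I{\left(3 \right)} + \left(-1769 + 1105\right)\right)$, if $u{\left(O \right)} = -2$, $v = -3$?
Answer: $-1686176$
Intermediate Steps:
$E{\left(A,F \right)} = \frac{3}{2} + \frac{A}{2}$ ($E{\left(A,F \right)} = \frac{A - -3}{2} = \frac{A + 3}{2} = \frac{3 + A}{2} = \frac{3}{2} + \frac{A}{2}$)
$I{\left(M \right)} = - \frac{3}{2} - \frac{M}{2}$ ($I{\left(M \right)} = \left(\frac{3}{2} + \frac{M}{2}\right) \left(1 - 2\right) = \left(\frac{3}{2} + \frac{M}{2}\right) \left(-1\right) = - \frac{3}{2} - \frac{M}{2}$)
$\left(1612 + 916\right) \left(I{\left(3 \right)} + \left(-1769 + 1105\right)\right) = \left(1612 + 916\right) \left(\left(- \frac{3}{2} - \frac{3}{2}\right) + \left(-1769 + 1105\right)\right) = 2528 \left(\left(- \frac{3}{2} - \frac{3}{2}\right) - 664\right) = 2528 \left(-3 - 664\right) = 2528 \left(-667\right) = -1686176$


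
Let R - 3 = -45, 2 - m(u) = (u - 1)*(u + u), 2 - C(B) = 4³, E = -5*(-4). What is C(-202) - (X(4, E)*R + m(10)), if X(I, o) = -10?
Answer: -304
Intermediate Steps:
E = 20
C(B) = -62 (C(B) = 2 - 1*4³ = 2 - 1*64 = 2 - 64 = -62)
m(u) = 2 - 2*u*(-1 + u) (m(u) = 2 - (u - 1)*(u + u) = 2 - (-1 + u)*2*u = 2 - 2*u*(-1 + u))
R = -42 (R = 3 - 45 = -42)
C(-202) - (X(4, E)*R + m(10)) = -62 - (-10*(-42) + (2 - 2*10² + 2*10)) = -62 - (420 + (2 - 2*100 + 20)) = -62 - (420 + (2 - 200 + 20)) = -62 - (420 - 178) = -62 - 1*242 = -62 - 242 = -304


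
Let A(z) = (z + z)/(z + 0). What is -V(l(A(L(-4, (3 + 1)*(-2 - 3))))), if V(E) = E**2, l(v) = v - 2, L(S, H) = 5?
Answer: 0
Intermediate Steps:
A(z) = 2 (A(z) = (2*z)/z = 2)
l(v) = -2 + v
-V(l(A(L(-4, (3 + 1)*(-2 - 3))))) = -(-2 + 2)**2 = -1*0**2 = -1*0 = 0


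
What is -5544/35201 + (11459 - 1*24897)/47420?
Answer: -367963759/834615710 ≈ -0.44088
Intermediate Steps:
-5544/35201 + (11459 - 1*24897)/47420 = -5544*1/35201 + (11459 - 24897)*(1/47420) = -5544/35201 - 13438*1/47420 = -5544/35201 - 6719/23710 = -367963759/834615710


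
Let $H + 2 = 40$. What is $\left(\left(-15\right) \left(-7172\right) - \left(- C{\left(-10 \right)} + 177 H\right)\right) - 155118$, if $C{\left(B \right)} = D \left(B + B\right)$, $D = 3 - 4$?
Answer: $-54244$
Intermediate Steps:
$H = 38$ ($H = -2 + 40 = 38$)
$D = -1$ ($D = 3 - 4 = -1$)
$C{\left(B \right)} = - 2 B$ ($C{\left(B \right)} = - (B + B) = - 2 B$)
$\left(\left(-15\right) \left(-7172\right) - \left(- C{\left(-10 \right)} + 177 H\right)\right) - 155118 = \left(\left(-15\right) \left(-7172\right) - 6706\right) - 155118 = \left(107580 + \left(-6726 + 20\right)\right) - 155118 = \left(107580 - 6706\right) - 155118 = 100874 - 155118 = -54244$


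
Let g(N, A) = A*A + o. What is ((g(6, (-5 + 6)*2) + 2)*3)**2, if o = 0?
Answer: 324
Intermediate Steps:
g(N, A) = A**2 (g(N, A) = A*A + 0 = A**2 + 0 = A**2)
((g(6, (-5 + 6)*2) + 2)*3)**2 = ((((-5 + 6)*2)**2 + 2)*3)**2 = (((1*2)**2 + 2)*3)**2 = ((2**2 + 2)*3)**2 = ((4 + 2)*3)**2 = (6*3)**2 = 18**2 = 324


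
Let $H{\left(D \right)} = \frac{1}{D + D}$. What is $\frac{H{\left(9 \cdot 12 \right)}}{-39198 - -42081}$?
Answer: $\frac{1}{622728} \approx 1.6058 \cdot 10^{-6}$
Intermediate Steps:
$H{\left(D \right)} = \frac{1}{2 D}$
$\frac{H{\left(9 \cdot 12 \right)}}{-39198 - -42081} = \frac{\frac{1}{2} \frac{1}{9 \cdot 12}}{-39198 - -42081} = \frac{\frac{1}{2} \cdot \frac{1}{108}}{-39198 + 42081} = \frac{\frac{1}{2} \cdot \frac{1}{108}}{2883} = \frac{1}{216} \cdot \frac{1}{2883} = \frac{1}{622728}$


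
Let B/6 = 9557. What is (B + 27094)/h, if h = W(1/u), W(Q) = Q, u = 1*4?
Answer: 337744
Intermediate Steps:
B = 57342 (B = 6*9557 = 57342)
u = 4
h = ¼ (h = 1/4 = ¼ ≈ 0.25000)
(B + 27094)/h = (57342 + 27094)/(¼) = 84436*4 = 337744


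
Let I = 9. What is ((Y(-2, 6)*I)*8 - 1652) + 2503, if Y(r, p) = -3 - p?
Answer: 203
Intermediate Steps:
((Y(-2, 6)*I)*8 - 1652) + 2503 = (((-3 - 1*6)*9)*8 - 1652) + 2503 = (((-3 - 6)*9)*8 - 1652) + 2503 = (-9*9*8 - 1652) + 2503 = (-81*8 - 1652) + 2503 = (-648 - 1652) + 2503 = -2300 + 2503 = 203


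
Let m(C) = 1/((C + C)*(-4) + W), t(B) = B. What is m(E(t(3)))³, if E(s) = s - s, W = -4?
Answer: -1/64 ≈ -0.015625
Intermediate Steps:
E(s) = 0
m(C) = 1/(-4 - 8*C) (m(C) = 1/((C + C)*(-4) - 4) = 1/((2*C)*(-4) - 4) = 1/(-8*C - 4) = 1/(-4 - 8*C))
m(E(t(3)))³ = (-1/(4 + 8*0))³ = (-1/(4 + 0))³ = (-1/4)³ = (-1*¼)³ = (-¼)³ = -1/64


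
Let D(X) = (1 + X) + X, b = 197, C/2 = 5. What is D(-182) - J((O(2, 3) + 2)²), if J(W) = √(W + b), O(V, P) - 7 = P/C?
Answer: -363 - √28349/10 ≈ -379.84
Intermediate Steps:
C = 10 (C = 2*5 = 10)
O(V, P) = 7 + P/10
J(W) = √(197 + W) (J(W) = √(W + 197) = √(197 + W))
D(X) = 1 + 2*X
D(-182) - J((O(2, 3) + 2)²) = (1 + 2*(-182)) - √(197 + ((7 + (⅒)*3) + 2)²) = (1 - 364) - √(197 + ((7 + 3/10) + 2)²) = -363 - √(197 + (73/10 + 2)²) = -363 - √(197 + (93/10)²) = -363 - √(197 + 8649/100) = -363 - √(28349/100) = -363 - √28349/10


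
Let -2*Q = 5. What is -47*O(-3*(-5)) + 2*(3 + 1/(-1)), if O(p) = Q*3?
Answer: 713/2 ≈ 356.50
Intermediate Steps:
Q = -5/2 (Q = -½*5 = -5/2 ≈ -2.5000)
O(p) = -15/2 (O(p) = -5/2*3 = -15/2)
-47*O(-3*(-5)) + 2*(3 + 1/(-1)) = -47*(-15/2) + 2*(3 + 1/(-1)) = 705/2 + 2*(3 - 1) = 705/2 + 2*2 = 705/2 + 4 = 713/2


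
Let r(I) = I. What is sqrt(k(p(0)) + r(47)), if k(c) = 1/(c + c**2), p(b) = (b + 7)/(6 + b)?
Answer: sqrt(392483)/91 ≈ 6.8844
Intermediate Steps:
p(b) = (7 + b)/(6 + b)
sqrt(k(p(0)) + r(47)) = sqrt(1/((((7 + 0)/(6 + 0)))*(1 + (7 + 0)/(6 + 0))) + 47) = sqrt(1/(((7/6))*(1 + 7/6)) + 47) = sqrt(1/((((1/6)*7))*(1 + (1/6)*7)) + 47) = sqrt(1/((7/6)*(1 + 7/6)) + 47) = sqrt(6/(7*(13/6)) + 47) = sqrt((6/7)*(6/13) + 47) = sqrt(36/91 + 47) = sqrt(4313/91) = sqrt(392483)/91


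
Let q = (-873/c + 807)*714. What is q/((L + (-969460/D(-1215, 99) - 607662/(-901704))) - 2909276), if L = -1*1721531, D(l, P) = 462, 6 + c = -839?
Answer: -16924226046301728/135904802484743045 ≈ -0.12453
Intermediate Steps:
c = -845 (c = -6 - 839 = -845)
L = -1721531
q = 487510632/845 (q = (-873/(-845) + 807)*714 = (-873*(-1/845) + 807)*714 = (873/845 + 807)*714 = (682788/845)*714 = 487510632/845 ≈ 5.7694e+5)
q/((L + (-969460/D(-1215, 99) - 607662/(-901704))) - 2909276) = 487510632/(845*((-1721531 + (-969460/462 - 607662/(-901704))) - 2909276)) = 487510632/(845*((-1721531 + (-969460*1/462 - 607662*(-1/901704))) - 2909276)) = 487510632/(845*((-1721531 + (-484730/231 + 101277/150284)) - 2909276)) = 487510632/(845*((-1721531 - 72823768333/34715604) - 2909276)) = 487510632/(845*(-59836812238057/34715604 - 2909276)) = 487510632/(845*(-160834085780761/34715604)) = (487510632/845)*(-34715604/160834085780761) = -16924226046301728/135904802484743045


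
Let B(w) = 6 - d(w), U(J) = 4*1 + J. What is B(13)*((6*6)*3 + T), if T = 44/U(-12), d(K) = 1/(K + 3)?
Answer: 19475/32 ≈ 608.59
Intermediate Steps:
U(J) = 4 + J
d(K) = 1/(3 + K)
B(w) = 6 - 1/(3 + w)
T = -11/2 (T = 44/(4 - 12) = 44/(-8) = 44*(-1/8) = -11/2 ≈ -5.5000)
B(13)*((6*6)*3 + T) = ((17 + 6*13)/(3 + 13))*((6*6)*3 - 11/2) = ((17 + 78)/16)*(36*3 - 11/2) = ((1/16)*95)*(108 - 11/2) = (95/16)*(205/2) = 19475/32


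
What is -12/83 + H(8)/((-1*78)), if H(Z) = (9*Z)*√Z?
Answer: -12/83 - 24*√2/13 ≈ -2.7554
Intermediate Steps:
H(Z) = 9*Z^(3/2)
-12/83 + H(8)/((-1*78)) = -12/83 + (9*8^(3/2))/((-1*78)) = -12*1/83 + (9*(16*√2))/(-78) = -12/83 + (144*√2)*(-1/78) = -12/83 - 24*√2/13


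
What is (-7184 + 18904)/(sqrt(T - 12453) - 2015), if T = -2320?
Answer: -11807900/2037499 - 5860*I*sqrt(14773)/2037499 ≈ -5.7953 - 0.34957*I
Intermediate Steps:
(-7184 + 18904)/(sqrt(T - 12453) - 2015) = (-7184 + 18904)/(sqrt(-2320 - 12453) - 2015) = 11720/(sqrt(-14773) - 2015) = 11720/(I*sqrt(14773) - 2015) = 11720/(-2015 + I*sqrt(14773))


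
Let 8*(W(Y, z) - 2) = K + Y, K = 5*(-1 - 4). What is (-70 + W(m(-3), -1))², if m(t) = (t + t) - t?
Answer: 20449/4 ≈ 5112.3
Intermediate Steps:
m(t) = t (m(t) = 2*t - t = t)
K = -25 (K = 5*(-5) = -25)
W(Y, z) = -9/8 + Y/8 (W(Y, z) = 2 + (-25 + Y)/8 = 2 + (-25/8 + Y/8) = -9/8 + Y/8)
(-70 + W(m(-3), -1))² = (-70 + (-9/8 + (⅛)*(-3)))² = (-70 + (-9/8 - 3/8))² = (-70 - 3/2)² = (-143/2)² = 20449/4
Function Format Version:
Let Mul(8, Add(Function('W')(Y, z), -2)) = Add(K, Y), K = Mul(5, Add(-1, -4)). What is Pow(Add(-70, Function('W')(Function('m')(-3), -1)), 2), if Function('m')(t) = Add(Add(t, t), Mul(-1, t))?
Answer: Rational(20449, 4) ≈ 5112.3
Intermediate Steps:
Function('m')(t) = t (Function('m')(t) = Add(Mul(2, t), Mul(-1, t)) = t)
K = -25 (K = Mul(5, -5) = -25)
Function('W')(Y, z) = Add(Rational(-9, 8), Mul(Rational(1, 8), Y)) (Function('W')(Y, z) = Add(2, Mul(Rational(1, 8), Add(-25, Y))) = Add(2, Add(Rational(-25, 8), Mul(Rational(1, 8), Y))) = Add(Rational(-9, 8), Mul(Rational(1, 8), Y)))
Pow(Add(-70, Function('W')(Function('m')(-3), -1)), 2) = Pow(Add(-70, Add(Rational(-9, 8), Mul(Rational(1, 8), -3))), 2) = Pow(Add(-70, Add(Rational(-9, 8), Rational(-3, 8))), 2) = Pow(Add(-70, Rational(-3, 2)), 2) = Pow(Rational(-143, 2), 2) = Rational(20449, 4)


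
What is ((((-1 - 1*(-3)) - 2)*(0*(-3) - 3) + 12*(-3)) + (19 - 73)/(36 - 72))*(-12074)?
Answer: 416553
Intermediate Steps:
((((-1 - 1*(-3)) - 2)*(0*(-3) - 3) + 12*(-3)) + (19 - 73)/(36 - 72))*(-12074) = ((((-1 + 3) - 2)*(0 - 3) - 36) - 54/(-36))*(-12074) = (((2 - 2)*(-3) - 36) - 54*(-1/36))*(-12074) = ((0*(-3) - 36) + 3/2)*(-12074) = ((0 - 36) + 3/2)*(-12074) = (-36 + 3/2)*(-12074) = -69/2*(-12074) = 416553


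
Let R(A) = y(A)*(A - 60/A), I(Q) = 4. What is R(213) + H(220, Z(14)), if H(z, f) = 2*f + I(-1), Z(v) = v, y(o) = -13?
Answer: -194067/71 ≈ -2733.3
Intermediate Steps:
H(z, f) = 4 + 2*f (H(z, f) = 2*f + 4 = 4 + 2*f)
R(A) = -13*A + 780/A (R(A) = -13*(A - 60/A) = -13*A + 780/A)
R(213) + H(220, Z(14)) = (-13*213 + 780/213) + (4 + 2*14) = (-2769 + 780*(1/213)) + (4 + 28) = (-2769 + 260/71) + 32 = -196339/71 + 32 = -194067/71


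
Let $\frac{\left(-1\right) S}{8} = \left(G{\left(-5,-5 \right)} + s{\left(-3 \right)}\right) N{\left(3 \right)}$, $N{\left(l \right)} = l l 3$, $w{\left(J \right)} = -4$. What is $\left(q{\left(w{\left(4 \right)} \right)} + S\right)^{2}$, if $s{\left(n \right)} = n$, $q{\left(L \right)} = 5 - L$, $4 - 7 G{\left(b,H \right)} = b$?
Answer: $\frac{7049025}{49} \approx 1.4386 \cdot 10^{5}$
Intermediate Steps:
$G{\left(b,H \right)} = \frac{4}{7} - \frac{b}{7}$
$N{\left(l \right)} = 3 l^{2}$ ($N{\left(l \right)} = l^{2} \cdot 3 = 3 l^{2}$)
$S = \frac{2592}{7}$ ($S = - 8 \left(\left(\frac{4}{7} - - \frac{5}{7}\right) - 3\right) 3 \cdot 3^{2} = - 8 \left(\left(\frac{4}{7} + \frac{5}{7}\right) - 3\right) 3 \cdot 9 = - 8 \left(\frac{9}{7} - 3\right) 27 = - 8 \left(\left(- \frac{12}{7}\right) 27\right) = \left(-8\right) \left(- \frac{324}{7}\right) = \frac{2592}{7} \approx 370.29$)
$\left(q{\left(w{\left(4 \right)} \right)} + S\right)^{2} = \left(\left(5 - -4\right) + \frac{2592}{7}\right)^{2} = \left(\left(5 + 4\right) + \frac{2592}{7}\right)^{2} = \left(9 + \frac{2592}{7}\right)^{2} = \left(\frac{2655}{7}\right)^{2} = \frac{7049025}{49}$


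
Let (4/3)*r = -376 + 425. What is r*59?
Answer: 8673/4 ≈ 2168.3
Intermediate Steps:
r = 147/4 (r = 3*(-376 + 425)/4 = (¾)*49 = 147/4 ≈ 36.750)
r*59 = (147/4)*59 = 8673/4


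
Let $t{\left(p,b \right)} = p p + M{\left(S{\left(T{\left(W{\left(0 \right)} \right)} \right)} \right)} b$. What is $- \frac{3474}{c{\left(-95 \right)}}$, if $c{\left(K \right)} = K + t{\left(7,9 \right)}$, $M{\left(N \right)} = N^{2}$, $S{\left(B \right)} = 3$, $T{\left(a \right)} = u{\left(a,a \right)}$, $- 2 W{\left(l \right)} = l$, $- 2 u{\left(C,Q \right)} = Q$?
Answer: $- \frac{3474}{35} \approx -99.257$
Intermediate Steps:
$u{\left(C,Q \right)} = - \frac{Q}{2}$
$W{\left(l \right)} = - \frac{l}{2}$
$T{\left(a \right)} = - \frac{a}{2}$
$t{\left(p,b \right)} = p^{2} + 9 b$ ($t{\left(p,b \right)} = p p + 3^{2} b = p^{2} + 9 b$)
$c{\left(K \right)} = 130 + K$ ($c{\left(K \right)} = K + \left(7^{2} + 9 \cdot 9\right) = K + \left(49 + 81\right) = K + 130 = 130 + K$)
$- \frac{3474}{c{\left(-95 \right)}} = - \frac{3474}{130 - 95} = - \frac{3474}{35}$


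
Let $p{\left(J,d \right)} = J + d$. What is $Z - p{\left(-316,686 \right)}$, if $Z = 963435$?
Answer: $963065$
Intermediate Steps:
$Z - p{\left(-316,686 \right)} = 963435 - \left(-316 + 686\right) = 963435 - 370 = 963065$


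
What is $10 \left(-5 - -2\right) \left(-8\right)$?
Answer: $240$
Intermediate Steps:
$10 \left(-5 - -2\right) \left(-8\right) = 10 \left(-5 + 2\right) \left(-8\right) = 10 \left(-3\right) \left(-8\right) = \left(-30\right) \left(-8\right) = 240$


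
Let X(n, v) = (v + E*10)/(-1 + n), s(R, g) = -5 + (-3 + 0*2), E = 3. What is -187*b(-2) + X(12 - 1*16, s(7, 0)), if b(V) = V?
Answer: 1848/5 ≈ 369.60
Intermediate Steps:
s(R, g) = -8 (s(R, g) = -5 + (-3 + 0) = -5 - 3 = -8)
X(n, v) = (30 + v)/(-1 + n) (X(n, v) = (v + 3*10)/(-1 + n) = (v + 30)/(-1 + n) = (30 + v)/(-1 + n))
-187*b(-2) + X(12 - 1*16, s(7, 0)) = -187*(-2) + (30 - 8)/(-1 + (12 - 1*16)) = 374 + 22/(-1 + (12 - 16)) = 374 + 22/(-1 - 4) = 374 + 22/(-5) = 374 - ⅕*22 = 374 - 22/5 = 1848/5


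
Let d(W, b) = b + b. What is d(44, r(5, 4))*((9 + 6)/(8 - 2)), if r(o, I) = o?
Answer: 25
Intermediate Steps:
d(W, b) = 2*b
d(44, r(5, 4))*((9 + 6)/(8 - 2)) = (2*5)*((9 + 6)/(8 - 2)) = 10*(15/6) = 10*(15*(⅙)) = 10*(5/2) = 25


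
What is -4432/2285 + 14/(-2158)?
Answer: -4798123/2465515 ≈ -1.9461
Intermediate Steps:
-4432/2285 + 14/(-2158) = -4432*1/2285 + 14*(-1/2158) = -4432/2285 - 7/1079 = -4798123/2465515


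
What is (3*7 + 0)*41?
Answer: 861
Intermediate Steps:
(3*7 + 0)*41 = (21 + 0)*41 = 21*41 = 861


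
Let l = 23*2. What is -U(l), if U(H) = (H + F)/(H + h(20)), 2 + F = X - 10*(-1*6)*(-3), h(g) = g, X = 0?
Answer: 68/33 ≈ 2.0606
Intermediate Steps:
F = -182 (F = -2 + (0 - 10*(-1*6)*(-3)) = -2 + (0 - (-60)*(-3)) = -2 + (0 - 10*18) = -2 + (0 - 180) = -2 - 180 = -182)
l = 46
U(H) = (-182 + H)/(20 + H) (U(H) = (H - 182)/(H + 20) = (-182 + H)/(20 + H))
-U(l) = -(-182 + 46)/(20 + 46) = -(-136)/66 = -1*(-68/33) = 68/33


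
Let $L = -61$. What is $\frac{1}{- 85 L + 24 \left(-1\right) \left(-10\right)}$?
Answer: $\frac{1}{5425} \approx 0.00018433$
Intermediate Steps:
$\frac{1}{- 85 L + 24 \left(-1\right) \left(-10\right)} = \frac{1}{\left(-85\right) \left(-61\right) + 24 \left(-1\right) \left(-10\right)} = \frac{1}{5185 - -240} = \frac{1}{5185 + 240} = \frac{1}{5425}$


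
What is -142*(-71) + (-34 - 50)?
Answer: 9998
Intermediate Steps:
-142*(-71) + (-34 - 50) = 10082 - 84 = 9998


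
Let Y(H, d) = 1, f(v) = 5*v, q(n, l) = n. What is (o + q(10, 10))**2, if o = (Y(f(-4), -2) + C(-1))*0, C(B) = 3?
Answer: 100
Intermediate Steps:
o = 0 (o = (1 + 3)*0 = 4*0 = 0)
(o + q(10, 10))**2 = (0 + 10)**2 = 10**2 = 100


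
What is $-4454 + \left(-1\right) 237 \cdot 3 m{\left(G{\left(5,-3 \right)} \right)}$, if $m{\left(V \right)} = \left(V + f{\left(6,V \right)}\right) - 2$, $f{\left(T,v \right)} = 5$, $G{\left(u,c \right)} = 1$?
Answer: $-7298$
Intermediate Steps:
$m{\left(V \right)} = 3 + V$ ($m{\left(V \right)} = \left(V + 5\right) - 2 = \left(5 + V\right) - 2 = 3 + V$)
$-4454 + \left(-1\right) 237 \cdot 3 m{\left(G{\left(5,-3 \right)} \right)} = -4454 + \left(-1\right) 237 \cdot 3 \left(3 + 1\right) = -4454 + \left(-237\right) 3 \cdot 4 = -4454 - 2844 = -7298$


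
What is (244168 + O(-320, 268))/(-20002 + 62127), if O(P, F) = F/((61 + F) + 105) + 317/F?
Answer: 14199938909/2449821500 ≈ 5.7963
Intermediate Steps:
O(P, F) = 317/F + F/(166 + F) (O(P, F) = F/(166 + F) + 317/F = 317/F + F/(166 + F))
(244168 + O(-320, 268))/(-20002 + 62127) = (244168 + (52622 + 268**2 + 317*268)/(268*(166 + 268)))/(-20002 + 62127) = (244168 + (1/268)*(52622 + 71824 + 84956)/434)/42125 = (244168 + (1/268)*(1/434)*209402)*(1/42125) = (244168 + 104701/58156)*(1/42125) = (14199938909/58156)*(1/42125) = 14199938909/2449821500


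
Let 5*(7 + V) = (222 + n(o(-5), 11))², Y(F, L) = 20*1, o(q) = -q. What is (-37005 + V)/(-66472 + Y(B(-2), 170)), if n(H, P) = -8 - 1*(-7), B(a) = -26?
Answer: 136219/332260 ≈ 0.40998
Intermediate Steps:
n(H, P) = -1 (n(H, P) = -8 + 7 = -1)
Y(F, L) = 20
V = 48806/5 (V = -7 + (222 - 1)²/5 = -7 + (⅕)*221² = -7 + (⅕)*48841 = -7 + 48841/5 = 48806/5 ≈ 9761.2)
(-37005 + V)/(-66472 + Y(B(-2), 170)) = (-37005 + 48806/5)/(-66472 + 20) = -136219/5/(-66452) = -136219/5*(-1/66452) = 136219/332260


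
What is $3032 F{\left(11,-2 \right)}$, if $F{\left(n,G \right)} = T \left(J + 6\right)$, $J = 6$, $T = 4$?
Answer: $145536$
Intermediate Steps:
$F{\left(n,G \right)} = 48$ ($F{\left(n,G \right)} = 4 \left(6 + 6\right) = 4 \cdot 12 = 48$)
$3032 F{\left(11,-2 \right)} = 3032 \cdot 48 = 145536$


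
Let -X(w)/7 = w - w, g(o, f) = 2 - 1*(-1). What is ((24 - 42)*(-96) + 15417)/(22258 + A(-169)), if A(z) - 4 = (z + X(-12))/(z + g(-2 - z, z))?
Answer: 316230/410629 ≈ 0.77011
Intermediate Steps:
g(o, f) = 3 (g(o, f) = 2 + 1 = 3)
X(w) = 0 (X(w) = -7*(w - w) = -7*0 = 0)
A(z) = 4 + z/(3 + z) (A(z) = 4 + (z + 0)/(z + 3) = 4 + z/(3 + z))
((24 - 42)*(-96) + 15417)/(22258 + A(-169)) = ((24 - 42)*(-96) + 15417)/(22258 + (12 + 5*(-169))/(3 - 169)) = (-18*(-96) + 15417)/(22258 + (12 - 845)/(-166)) = (1728 + 15417)/(22258 - 1/166*(-833)) = 17145/(22258 + 833/166) = 17145/(3695661/166) = 17145*(166/3695661) = 316230/410629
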